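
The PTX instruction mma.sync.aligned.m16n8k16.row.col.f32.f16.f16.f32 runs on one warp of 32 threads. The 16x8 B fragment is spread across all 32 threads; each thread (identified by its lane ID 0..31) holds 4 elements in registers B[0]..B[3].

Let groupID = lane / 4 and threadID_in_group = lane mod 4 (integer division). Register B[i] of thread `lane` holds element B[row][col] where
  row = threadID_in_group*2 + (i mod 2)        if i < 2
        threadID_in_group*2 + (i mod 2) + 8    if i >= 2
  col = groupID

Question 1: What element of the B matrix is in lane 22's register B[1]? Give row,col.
lane 22→22/4=5, 22 mod 4=2
i=1  r:2·2+1+0→5  c:5

5,5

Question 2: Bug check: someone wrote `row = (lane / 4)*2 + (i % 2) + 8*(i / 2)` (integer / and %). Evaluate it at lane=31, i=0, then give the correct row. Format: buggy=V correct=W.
`(lane / 4)*2 + (i % 2) + 8*(i / 2)`[31,0]→14
31: G=7,T=3
[0] (3*2+0+0,7) = (6,7)
row: 14 vs 6

buggy=14 correct=6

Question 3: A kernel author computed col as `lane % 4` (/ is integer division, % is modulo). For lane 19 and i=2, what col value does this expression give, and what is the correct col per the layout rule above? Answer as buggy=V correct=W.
buggy=3 correct=4

`lane % 4`[19,2]⇒3
19: gr=4,th=3
[2] (3*2+0+8,4) = (14,4)
col: 3 vs 4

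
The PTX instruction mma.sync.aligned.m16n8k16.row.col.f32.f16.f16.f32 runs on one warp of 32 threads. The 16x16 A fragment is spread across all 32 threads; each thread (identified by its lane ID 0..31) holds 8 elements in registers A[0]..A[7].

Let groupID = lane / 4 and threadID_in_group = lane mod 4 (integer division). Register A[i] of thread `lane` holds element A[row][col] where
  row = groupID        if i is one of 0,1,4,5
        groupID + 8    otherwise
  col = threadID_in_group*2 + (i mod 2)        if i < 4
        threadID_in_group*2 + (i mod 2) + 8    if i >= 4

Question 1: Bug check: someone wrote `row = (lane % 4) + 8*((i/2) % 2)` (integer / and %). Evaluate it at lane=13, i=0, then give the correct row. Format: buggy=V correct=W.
buggy=1 correct=3

`(lane % 4) + 8*((i/2) % 2)`[13,0]=>1
13: grp=3,tig=1
[0] (3+0,1*2+0+0) = (3,2)
row: 1 vs 3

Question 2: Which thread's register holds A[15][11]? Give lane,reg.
29,7

r=15→G=7,rhi=1  c=11→chi=1,T=1,p=1
L=7*4+1=29  i=1*4+1*2+1=7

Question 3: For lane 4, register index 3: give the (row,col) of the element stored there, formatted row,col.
L=4⇒gr=4>>2=1, th=4&3=0
[3]⇒row 1+8=9  col 0·2+1+0=1

9,1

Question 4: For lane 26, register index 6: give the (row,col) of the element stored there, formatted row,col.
14,12

lane 26: grp=6 (26/4), tig=2 (26%4)
i=6: r=6+8=14, c=2*2+0+8=12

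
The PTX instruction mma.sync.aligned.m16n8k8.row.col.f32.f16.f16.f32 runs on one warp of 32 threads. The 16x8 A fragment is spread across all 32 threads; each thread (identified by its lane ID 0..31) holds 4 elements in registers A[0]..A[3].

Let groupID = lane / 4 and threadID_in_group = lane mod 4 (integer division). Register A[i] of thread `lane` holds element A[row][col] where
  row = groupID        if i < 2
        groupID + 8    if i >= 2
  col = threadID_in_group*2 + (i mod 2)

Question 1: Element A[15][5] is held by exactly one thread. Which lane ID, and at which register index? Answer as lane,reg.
30,3

r:15=>grp=7,rB=1  c:5=>tig=2,lo=1
L=7*4+2=30  i=1*2+1=3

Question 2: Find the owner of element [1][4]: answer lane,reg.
r=1⇒gr=1,Rb=0  c=4⇒th=2,odd=0
L=1*4+2=6  i=0*2+0=0

6,0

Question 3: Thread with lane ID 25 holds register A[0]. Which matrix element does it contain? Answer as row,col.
lane 25→25/4=6, 25 mod 4=1
i=0  r:6+0→6  c:2·1+0→2

6,2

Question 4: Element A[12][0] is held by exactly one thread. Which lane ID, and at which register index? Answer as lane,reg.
r=12→G=4,rhi=1  c=0→T=0,p=0
L=4*4+0=16  i=1*2+0=2

16,2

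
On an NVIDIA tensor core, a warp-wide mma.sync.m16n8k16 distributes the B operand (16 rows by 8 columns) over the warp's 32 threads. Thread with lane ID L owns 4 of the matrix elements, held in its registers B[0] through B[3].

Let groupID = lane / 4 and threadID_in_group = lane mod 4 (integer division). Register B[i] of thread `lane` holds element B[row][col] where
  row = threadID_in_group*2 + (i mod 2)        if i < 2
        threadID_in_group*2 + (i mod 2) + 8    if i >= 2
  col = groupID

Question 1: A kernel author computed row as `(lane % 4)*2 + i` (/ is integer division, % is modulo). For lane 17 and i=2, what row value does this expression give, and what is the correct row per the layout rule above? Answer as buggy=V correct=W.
`(lane % 4)*2 + i`[17,2]=>4
L=17=>grp=17>>2=4, tig=17&3=1
[2]=>row 1·2+0+8=10  col grp=4
row: 4 vs 10

buggy=4 correct=10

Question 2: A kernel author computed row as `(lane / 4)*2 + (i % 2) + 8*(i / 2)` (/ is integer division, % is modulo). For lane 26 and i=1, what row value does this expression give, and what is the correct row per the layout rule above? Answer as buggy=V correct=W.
`(lane / 4)*2 + (i % 2) + 8*(i / 2)`[26,1]=>13
L=26=>grp=26>>2=6, tig=26&3=2
[1]=>row 2·2+1+0=5  col grp=6
row: 13 vs 5

buggy=13 correct=5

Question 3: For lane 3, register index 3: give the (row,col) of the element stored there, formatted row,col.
15,0

3: gid=0,tid=3
[3] (3*2+1+8,0) = (15,0)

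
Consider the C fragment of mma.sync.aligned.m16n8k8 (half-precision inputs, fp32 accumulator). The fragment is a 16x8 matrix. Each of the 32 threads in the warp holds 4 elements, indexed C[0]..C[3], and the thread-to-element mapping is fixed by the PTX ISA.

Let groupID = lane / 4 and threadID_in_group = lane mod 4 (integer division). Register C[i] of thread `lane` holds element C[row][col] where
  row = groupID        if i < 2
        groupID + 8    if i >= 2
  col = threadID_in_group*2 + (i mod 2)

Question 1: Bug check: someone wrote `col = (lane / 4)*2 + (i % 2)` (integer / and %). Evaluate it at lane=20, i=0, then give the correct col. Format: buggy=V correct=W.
buggy=10 correct=0

`(lane / 4)*2 + (i % 2)`[20,0]⇒10
lane 20⇒20/4=5, 20 mod 4=0
i=0  r:5+0⇒5  c:2·0+0⇒0
col: 10 vs 0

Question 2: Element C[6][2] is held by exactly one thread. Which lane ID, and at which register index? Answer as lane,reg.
r=6->g=6,rb=0  c=2->t=1,b0=0
L=6*4+1=25  i=0*2+0=0

25,0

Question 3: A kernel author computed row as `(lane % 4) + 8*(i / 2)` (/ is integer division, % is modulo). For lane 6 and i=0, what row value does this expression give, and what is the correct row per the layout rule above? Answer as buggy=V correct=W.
`(lane % 4) + 8*(i / 2)`[6,0]→2
lane 6: G=1 (6/4), T=2 (6%4)
i=0: r=1+0=1, c=2*2+0=4
row: 2 vs 1

buggy=2 correct=1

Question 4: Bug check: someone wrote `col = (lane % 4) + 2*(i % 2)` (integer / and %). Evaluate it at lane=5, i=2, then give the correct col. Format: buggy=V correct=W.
buggy=1 correct=2

`(lane % 4) + 2*(i % 2)`[5,2]→1
lane 5→5/4=1, 5 mod 4=1
i=2  r:1+8→9  c:2·1+0→2
col: 1 vs 2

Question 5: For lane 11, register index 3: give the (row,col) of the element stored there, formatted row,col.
lane 11⇒11/4=2, 11 mod 4=3
i=3  r:2+8⇒10  c:2·3+1⇒7

10,7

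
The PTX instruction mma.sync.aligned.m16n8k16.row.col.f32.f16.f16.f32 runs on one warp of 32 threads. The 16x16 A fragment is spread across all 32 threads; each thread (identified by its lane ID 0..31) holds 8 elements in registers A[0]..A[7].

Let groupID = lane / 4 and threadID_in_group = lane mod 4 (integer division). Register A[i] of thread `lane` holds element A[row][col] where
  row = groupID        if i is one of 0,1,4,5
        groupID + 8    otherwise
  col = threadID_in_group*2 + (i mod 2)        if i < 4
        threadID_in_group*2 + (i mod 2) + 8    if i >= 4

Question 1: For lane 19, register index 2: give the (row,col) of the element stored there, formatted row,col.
lane 19=>19/4=4, 19 mod 4=3
i=2  r:4+8=>12  c:2·3+0+0=>6

12,6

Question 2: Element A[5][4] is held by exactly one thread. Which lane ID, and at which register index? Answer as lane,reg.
r:5=>grp=5,rB=0  c:4=>cB=0,tig=2,lo=0
L=5*4+2=22  i=0*4+0*2+0=0

22,0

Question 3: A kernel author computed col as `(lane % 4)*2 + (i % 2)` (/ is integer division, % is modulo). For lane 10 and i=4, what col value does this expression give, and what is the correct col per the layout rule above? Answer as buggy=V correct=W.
buggy=4 correct=12

`(lane % 4)*2 + (i % 2)`[10,4]->4
L=10->g=10>>2=2, t=10&3=2
[4]->row 2+0=2  col 2·2+0+8=12
col: 4 vs 12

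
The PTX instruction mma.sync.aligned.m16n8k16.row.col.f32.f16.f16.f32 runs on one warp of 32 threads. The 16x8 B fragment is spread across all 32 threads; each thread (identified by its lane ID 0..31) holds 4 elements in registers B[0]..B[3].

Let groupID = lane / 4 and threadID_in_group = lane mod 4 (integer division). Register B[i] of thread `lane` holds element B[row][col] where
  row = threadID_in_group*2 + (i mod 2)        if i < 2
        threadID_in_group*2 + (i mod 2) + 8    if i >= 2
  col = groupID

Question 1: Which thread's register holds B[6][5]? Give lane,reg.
23,0

c=5⇒gr=5  r=6⇒Rb=0,th=3,odd=0
L=5*4+3=23  i=0*2+0=0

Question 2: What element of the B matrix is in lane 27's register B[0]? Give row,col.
6,6

lane 27: gid=6 (27/4), tid=3 (27%4)
i=0: r=3*2+0+0=6, c=gid=6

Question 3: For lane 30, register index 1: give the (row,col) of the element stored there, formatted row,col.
lane 30: gr=7 (30/4), th=2 (30%4)
i=1: r=2*2+1+0=5, c=gr=7

5,7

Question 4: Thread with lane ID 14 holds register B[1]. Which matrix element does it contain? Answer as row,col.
lane 14=>14/4=3, 14 mod 4=2
i=1  r:2·2+1+0=>5  c:3

5,3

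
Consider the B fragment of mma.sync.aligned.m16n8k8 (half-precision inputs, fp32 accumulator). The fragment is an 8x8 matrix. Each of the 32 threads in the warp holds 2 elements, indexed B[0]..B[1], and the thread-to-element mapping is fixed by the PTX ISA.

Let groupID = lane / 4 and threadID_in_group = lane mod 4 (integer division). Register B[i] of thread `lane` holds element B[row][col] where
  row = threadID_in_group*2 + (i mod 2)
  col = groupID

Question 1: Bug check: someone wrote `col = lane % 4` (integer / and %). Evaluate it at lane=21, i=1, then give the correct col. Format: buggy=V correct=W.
`lane % 4`[21,1]=>1
L=21=>grp=21>>2=5, tig=21&3=1
[1]=>row 1·2+1=3  col grp=5
col: 1 vs 5

buggy=1 correct=5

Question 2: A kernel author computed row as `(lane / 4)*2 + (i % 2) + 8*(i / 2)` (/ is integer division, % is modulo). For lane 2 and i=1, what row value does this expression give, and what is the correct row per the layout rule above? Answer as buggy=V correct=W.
buggy=1 correct=5

`(lane / 4)*2 + (i % 2) + 8*(i / 2)`[2,1]→1
L=2→G=2>>2=0, T=2&3=2
[1]→row 2·2+1=5  col G=0
row: 1 vs 5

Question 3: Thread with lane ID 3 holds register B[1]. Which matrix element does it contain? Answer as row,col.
lane 3->3/4=0, 3 mod 4=3
i=1  r:2·3+1->7  c:0

7,0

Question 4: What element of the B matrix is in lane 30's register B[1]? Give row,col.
5,7

lane 30->30/4=7, 30 mod 4=2
i=1  r:2·2+1->5  c:7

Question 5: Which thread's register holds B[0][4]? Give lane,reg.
16,0

c=4→G=4  r=0→T=0,p=0
L=4*4+0=16  i=0=0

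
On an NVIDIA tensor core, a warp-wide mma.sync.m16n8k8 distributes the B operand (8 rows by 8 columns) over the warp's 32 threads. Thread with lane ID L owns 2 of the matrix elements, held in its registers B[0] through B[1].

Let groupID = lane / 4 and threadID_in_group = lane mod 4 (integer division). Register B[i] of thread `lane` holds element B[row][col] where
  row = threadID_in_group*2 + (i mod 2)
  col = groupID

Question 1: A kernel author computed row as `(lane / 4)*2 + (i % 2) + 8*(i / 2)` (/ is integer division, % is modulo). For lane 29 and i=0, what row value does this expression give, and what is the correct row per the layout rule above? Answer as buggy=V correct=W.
`(lane / 4)*2 + (i % 2) + 8*(i / 2)`[29,0]=>14
29: grp=7,tig=1
[0] (1*2+0,7) = (2,7)
row: 14 vs 2

buggy=14 correct=2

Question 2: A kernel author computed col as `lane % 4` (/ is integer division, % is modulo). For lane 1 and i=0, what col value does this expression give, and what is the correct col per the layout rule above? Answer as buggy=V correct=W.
buggy=1 correct=0

`lane % 4`[1,0]->1
lane 1: g=0 (1/4), t=1 (1%4)
i=0: r=1*2+0=2, c=g=0
col: 1 vs 0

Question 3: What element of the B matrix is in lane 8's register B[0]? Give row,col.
lane 8: gid=2 (8/4), tid=0 (8%4)
i=0: r=0*2+0=0, c=gid=2

0,2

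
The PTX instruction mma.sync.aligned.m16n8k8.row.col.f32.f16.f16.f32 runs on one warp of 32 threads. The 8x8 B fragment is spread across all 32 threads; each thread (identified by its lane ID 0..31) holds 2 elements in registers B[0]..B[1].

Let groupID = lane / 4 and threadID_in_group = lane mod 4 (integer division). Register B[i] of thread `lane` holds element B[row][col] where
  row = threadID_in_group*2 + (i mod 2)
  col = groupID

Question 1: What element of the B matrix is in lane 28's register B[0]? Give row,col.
L=28->gid=28>>2=7, tid=28&3=0
[0]->row 0·2+0=0  col gid=7

0,7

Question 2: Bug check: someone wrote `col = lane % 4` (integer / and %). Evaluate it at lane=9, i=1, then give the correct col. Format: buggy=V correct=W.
`lane % 4`[9,1]⇒1
lane 9⇒9/4=2, 9 mod 4=1
i=1  r:2·1+1⇒3  c:2
col: 1 vs 2

buggy=1 correct=2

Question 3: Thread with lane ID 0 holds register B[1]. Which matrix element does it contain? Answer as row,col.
1,0

lane 0: grp=0 (0/4), tig=0 (0%4)
i=1: r=0*2+1=1, c=grp=0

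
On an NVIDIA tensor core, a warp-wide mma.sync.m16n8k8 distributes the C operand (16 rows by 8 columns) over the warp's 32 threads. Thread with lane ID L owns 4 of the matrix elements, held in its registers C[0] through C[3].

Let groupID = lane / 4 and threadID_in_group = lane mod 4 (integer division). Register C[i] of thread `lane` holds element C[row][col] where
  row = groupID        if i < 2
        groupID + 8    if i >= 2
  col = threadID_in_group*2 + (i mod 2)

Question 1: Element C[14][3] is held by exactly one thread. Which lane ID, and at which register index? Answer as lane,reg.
25,3

r: 14->gid=6,r8=1  c: 3->tid=1,i&1=1
L=6*4+1=25  i=1*2+1=3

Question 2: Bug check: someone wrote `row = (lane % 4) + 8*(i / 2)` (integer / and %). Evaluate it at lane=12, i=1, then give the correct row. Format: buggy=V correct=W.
`(lane % 4) + 8*(i / 2)`[12,1]->0
lane 12: g=3 (12/4), t=0 (12%4)
i=1: r=3+0=3, c=0*2+1=1
row: 0 vs 3

buggy=0 correct=3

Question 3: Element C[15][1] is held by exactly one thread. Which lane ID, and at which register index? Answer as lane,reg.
28,3

r=15->g=7,rb=1  c=1->t=0,b0=1
L=7*4+0=28  i=1*2+1=3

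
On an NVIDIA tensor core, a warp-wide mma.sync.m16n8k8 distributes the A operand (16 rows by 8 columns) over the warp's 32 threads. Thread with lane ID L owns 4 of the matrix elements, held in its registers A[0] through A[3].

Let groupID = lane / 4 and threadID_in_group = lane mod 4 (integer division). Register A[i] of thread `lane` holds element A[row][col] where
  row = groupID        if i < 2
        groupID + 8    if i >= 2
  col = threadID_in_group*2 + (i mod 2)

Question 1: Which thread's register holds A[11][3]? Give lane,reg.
r:11=>grp=3,rB=1  c:3=>tig=1,lo=1
L=3*4+1=13  i=1*2+1=3

13,3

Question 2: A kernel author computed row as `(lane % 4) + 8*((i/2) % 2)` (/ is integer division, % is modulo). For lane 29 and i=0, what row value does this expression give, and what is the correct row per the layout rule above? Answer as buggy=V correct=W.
`(lane % 4) + 8*((i/2) % 2)`[29,0]->1
lane 29->29/4=7, 29 mod 4=1
i=0  r:7+0->7  c:2·1+0->2
row: 1 vs 7

buggy=1 correct=7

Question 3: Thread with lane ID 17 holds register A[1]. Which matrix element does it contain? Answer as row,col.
lane 17=>17/4=4, 17 mod 4=1
i=1  r:4+0=>4  c:2·1+1=>3

4,3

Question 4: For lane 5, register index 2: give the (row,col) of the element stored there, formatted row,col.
9,2

L=5=>grp=5>>2=1, tig=5&3=1
[2]=>row 1+8=9  col 1·2+0=2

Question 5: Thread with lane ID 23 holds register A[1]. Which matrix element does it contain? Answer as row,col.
lane 23→23/4=5, 23 mod 4=3
i=1  r:5+0→5  c:2·3+1→7

5,7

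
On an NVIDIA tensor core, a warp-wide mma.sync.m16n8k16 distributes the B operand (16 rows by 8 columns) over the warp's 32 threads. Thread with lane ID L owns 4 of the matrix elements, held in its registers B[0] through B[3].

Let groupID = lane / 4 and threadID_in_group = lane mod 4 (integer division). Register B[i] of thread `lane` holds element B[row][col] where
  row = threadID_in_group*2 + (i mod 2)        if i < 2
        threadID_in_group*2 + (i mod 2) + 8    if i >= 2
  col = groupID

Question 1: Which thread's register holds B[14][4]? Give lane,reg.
19,2

c: 4->gid=4  r: 14->r8=1,tid=3,i&1=0
L=4*4+3=19  i=1*2+0=2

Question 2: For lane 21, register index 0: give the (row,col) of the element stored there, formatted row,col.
2,5

21: g=5,t=1
[0] (1*2+0+0,5) = (2,5)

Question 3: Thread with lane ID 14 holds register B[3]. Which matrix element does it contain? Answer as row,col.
13,3

L=14→G=14>>2=3, T=14&3=2
[3]→row 2·2+1+8=13  col G=3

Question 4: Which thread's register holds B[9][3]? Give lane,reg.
12,3

c=3->g=3  r=9->rb=1,t=0,b0=1
L=3*4+0=12  i=1*2+1=3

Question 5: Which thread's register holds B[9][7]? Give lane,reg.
c:7=>grp=7  r:9=>rB=1,tig=0,lo=1
L=7*4+0=28  i=1*2+1=3

28,3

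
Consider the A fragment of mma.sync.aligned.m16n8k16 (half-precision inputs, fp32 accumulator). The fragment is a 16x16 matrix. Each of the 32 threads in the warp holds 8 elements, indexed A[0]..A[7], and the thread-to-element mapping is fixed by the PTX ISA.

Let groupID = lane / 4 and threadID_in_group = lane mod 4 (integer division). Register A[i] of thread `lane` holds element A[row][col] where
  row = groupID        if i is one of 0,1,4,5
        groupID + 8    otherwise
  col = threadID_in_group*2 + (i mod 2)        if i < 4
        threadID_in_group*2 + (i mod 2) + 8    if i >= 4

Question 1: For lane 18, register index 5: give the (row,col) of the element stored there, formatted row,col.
18: G=4,T=2
[5] (4+0,2*2+1+8) = (4,13)

4,13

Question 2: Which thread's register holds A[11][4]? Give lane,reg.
14,2

r=11→G=3,rhi=1  c=4→chi=0,T=2,p=0
L=3*4+2=14  i=0*4+1*2+0=2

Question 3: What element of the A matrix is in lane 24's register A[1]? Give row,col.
6,1

lane 24: gr=6 (24/4), th=0 (24%4)
i=1: r=6+0=6, c=0*2+1+0=1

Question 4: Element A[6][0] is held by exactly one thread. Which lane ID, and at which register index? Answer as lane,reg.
24,0

r:6=>grp=6,rB=0  c:0=>cB=0,tig=0,lo=0
L=6*4+0=24  i=0*4+0*2+0=0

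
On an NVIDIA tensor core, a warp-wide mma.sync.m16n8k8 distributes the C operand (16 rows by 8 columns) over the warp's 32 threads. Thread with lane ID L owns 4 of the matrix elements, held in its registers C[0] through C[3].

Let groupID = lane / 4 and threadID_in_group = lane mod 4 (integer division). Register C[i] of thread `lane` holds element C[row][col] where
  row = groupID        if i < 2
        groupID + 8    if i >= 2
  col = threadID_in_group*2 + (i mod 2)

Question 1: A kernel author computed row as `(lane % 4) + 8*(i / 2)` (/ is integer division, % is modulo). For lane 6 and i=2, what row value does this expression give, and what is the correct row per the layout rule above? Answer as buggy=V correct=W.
buggy=10 correct=9

`(lane % 4) + 8*(i / 2)`[6,2]⇒10
6: gr=1,th=2
[2] (1+8,2*2+0) = (9,4)
row: 10 vs 9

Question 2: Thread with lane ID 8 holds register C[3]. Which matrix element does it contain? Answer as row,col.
10,1

L=8⇒gr=8>>2=2, th=8&3=0
[3]⇒row 2+8=10  col 0·2+1=1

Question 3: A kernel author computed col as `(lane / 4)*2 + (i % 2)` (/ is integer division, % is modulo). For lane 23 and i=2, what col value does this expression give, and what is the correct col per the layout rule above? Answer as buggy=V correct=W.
buggy=10 correct=6

`(lane / 4)*2 + (i % 2)`[23,2]=>10
lane 23=>23/4=5, 23 mod 4=3
i=2  r:5+8=>13  c:2·3+0=>6
col: 10 vs 6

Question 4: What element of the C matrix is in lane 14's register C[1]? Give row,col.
3,5

L=14=>grp=14>>2=3, tig=14&3=2
[1]=>row 3+0=3  col 2·2+1=5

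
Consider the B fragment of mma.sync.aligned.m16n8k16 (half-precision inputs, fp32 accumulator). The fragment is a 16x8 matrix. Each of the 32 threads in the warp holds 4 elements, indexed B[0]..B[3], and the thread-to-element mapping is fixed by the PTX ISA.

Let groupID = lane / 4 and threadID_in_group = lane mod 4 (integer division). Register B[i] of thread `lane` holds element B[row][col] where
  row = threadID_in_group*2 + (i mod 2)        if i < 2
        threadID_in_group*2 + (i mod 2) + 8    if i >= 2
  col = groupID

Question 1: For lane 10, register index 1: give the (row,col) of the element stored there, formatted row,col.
lane 10: gr=2 (10/4), th=2 (10%4)
i=1: r=2*2+1+0=5, c=gr=2

5,2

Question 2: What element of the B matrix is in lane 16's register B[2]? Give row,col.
8,4

lane 16: gid=4 (16/4), tid=0 (16%4)
i=2: r=0*2+0+8=8, c=gid=4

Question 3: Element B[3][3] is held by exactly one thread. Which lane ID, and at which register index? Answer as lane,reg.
13,1

c=3⇒gr=3  r=3⇒Rb=0,th=1,odd=1
L=3*4+1=13  i=0*2+1=1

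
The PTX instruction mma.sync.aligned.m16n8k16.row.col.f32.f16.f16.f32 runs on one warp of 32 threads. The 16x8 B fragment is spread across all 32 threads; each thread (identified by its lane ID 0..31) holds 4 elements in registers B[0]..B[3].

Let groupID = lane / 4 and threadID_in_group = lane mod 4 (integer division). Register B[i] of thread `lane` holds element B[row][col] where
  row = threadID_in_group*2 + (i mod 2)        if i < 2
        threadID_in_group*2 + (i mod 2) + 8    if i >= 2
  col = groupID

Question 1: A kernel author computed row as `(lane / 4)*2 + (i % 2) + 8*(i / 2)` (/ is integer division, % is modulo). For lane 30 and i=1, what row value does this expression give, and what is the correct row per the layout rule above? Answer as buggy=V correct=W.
`(lane / 4)*2 + (i % 2) + 8*(i / 2)`[30,1]->15
lane 30->30/4=7, 30 mod 4=2
i=1  r:2·2+1+0->5  c:7
row: 15 vs 5

buggy=15 correct=5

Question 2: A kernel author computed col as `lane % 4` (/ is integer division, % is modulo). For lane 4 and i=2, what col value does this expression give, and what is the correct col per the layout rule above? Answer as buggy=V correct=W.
buggy=0 correct=1

`lane % 4`[4,2]→0
L=4→G=4>>2=1, T=4&3=0
[2]→row 0·2+0+8=8  col G=1
col: 0 vs 1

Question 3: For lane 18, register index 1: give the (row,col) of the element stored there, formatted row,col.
5,4

lane 18->18/4=4, 18 mod 4=2
i=1  r:2·2+1+0->5  c:4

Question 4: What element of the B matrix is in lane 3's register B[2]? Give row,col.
14,0

lane 3⇒3/4=0, 3 mod 4=3
i=2  r:2·3+0+8⇒14  c:0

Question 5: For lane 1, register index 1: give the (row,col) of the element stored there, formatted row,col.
3,0

L=1=>grp=1>>2=0, tig=1&3=1
[1]=>row 1·2+1+0=3  col grp=0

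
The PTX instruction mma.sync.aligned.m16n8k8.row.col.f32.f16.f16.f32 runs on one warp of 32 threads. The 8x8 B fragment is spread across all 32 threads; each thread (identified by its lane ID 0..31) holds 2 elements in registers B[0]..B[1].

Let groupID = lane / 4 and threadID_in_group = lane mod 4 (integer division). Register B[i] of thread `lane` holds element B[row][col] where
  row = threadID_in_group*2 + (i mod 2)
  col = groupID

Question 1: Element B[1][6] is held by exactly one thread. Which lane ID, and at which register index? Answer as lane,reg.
c=6->g=6  r=1->t=0,b0=1
L=6*4+0=24  i=1=1

24,1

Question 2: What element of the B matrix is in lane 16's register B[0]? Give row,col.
0,4

L=16→G=16>>2=4, T=16&3=0
[0]→row 0·2+0=0  col G=4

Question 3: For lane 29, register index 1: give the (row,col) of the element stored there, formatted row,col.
L=29->gid=29>>2=7, tid=29&3=1
[1]->row 1·2+1=3  col gid=7

3,7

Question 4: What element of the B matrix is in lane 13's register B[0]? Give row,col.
13: gid=3,tid=1
[0] (1*2+0,3) = (2,3)

2,3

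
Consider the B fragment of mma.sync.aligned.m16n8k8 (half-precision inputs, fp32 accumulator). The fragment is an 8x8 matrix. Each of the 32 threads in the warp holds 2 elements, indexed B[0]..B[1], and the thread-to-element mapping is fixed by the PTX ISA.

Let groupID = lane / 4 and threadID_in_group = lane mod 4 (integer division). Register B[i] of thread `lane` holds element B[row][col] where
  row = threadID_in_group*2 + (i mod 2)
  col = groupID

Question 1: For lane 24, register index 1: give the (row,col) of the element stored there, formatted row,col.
lane 24->24/4=6, 24 mod 4=0
i=1  r:2·0+1->1  c:6

1,6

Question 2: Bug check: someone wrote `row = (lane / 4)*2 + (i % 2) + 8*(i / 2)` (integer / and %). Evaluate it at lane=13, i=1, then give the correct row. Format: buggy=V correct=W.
`(lane / 4)*2 + (i % 2) + 8*(i / 2)`[13,1]=>7
13: grp=3,tig=1
[1] (1*2+1,3) = (3,3)
row: 7 vs 3

buggy=7 correct=3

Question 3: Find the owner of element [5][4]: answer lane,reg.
c=4->g=4  r=5->t=2,b0=1
L=4*4+2=18  i=1=1

18,1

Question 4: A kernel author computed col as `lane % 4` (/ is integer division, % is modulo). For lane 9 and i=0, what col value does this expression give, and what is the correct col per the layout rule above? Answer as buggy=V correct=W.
buggy=1 correct=2

`lane % 4`[9,0]->1
lane 9: gid=2 (9/4), tid=1 (9%4)
i=0: r=1*2+0=2, c=gid=2
col: 1 vs 2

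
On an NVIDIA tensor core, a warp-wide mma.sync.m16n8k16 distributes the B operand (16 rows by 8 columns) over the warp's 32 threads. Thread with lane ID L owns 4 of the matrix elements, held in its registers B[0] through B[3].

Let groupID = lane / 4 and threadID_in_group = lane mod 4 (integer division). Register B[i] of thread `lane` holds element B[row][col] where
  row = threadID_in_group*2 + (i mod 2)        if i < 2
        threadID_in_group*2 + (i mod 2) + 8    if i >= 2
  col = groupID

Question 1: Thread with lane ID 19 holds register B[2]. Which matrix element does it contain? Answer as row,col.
14,4

L=19→G=19>>2=4, T=19&3=3
[2]→row 3·2+0+8=14  col G=4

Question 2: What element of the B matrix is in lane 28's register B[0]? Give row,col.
lane 28: g=7 (28/4), t=0 (28%4)
i=0: r=0*2+0+0=0, c=g=7

0,7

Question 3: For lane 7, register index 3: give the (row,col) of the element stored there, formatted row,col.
15,1

lane 7: G=1 (7/4), T=3 (7%4)
i=3: r=3*2+1+8=15, c=G=1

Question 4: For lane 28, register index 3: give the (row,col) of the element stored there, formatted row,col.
9,7

28: g=7,t=0
[3] (0*2+1+8,7) = (9,7)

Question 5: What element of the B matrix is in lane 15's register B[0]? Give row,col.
6,3

L=15->g=15>>2=3, t=15&3=3
[0]->row 3·2+0+0=6  col g=3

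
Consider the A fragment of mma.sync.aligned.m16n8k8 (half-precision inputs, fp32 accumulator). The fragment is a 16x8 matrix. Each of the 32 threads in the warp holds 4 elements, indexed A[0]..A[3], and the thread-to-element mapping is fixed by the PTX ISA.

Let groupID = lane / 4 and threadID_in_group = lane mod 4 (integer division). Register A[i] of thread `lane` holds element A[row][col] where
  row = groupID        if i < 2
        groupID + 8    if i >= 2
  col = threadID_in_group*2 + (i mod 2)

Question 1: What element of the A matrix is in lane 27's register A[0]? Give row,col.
6,6

27: gr=6,th=3
[0] (6+0,3*2+0) = (6,6)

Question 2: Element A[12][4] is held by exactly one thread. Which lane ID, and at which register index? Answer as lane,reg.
r: 12->gid=4,r8=1  c: 4->tid=2,i&1=0
L=4*4+2=18  i=1*2+0=2

18,2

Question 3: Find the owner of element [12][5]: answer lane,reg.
r:12=>grp=4,rB=1  c:5=>tig=2,lo=1
L=4*4+2=18  i=1*2+1=3

18,3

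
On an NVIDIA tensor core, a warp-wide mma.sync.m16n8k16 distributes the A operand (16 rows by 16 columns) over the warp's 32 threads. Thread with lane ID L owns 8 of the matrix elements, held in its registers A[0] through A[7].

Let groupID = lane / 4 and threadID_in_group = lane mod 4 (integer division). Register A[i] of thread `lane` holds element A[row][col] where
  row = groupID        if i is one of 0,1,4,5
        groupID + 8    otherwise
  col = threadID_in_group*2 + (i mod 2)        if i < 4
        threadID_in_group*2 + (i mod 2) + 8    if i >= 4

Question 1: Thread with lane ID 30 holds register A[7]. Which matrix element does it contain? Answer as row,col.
15,13

L=30→G=30>>2=7, T=30&3=2
[7]→row 7+8=15  col 2·2+1+8=13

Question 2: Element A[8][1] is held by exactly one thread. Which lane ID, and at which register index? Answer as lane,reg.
0,3

r: 8->gid=0,r8=1  c: 1->c8=0,tid=0,i&1=1
L=0*4+0=0  i=0*4+1*2+1=3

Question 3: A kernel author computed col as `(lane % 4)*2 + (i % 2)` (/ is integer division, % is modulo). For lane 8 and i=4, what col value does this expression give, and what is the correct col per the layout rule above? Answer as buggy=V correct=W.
`(lane % 4)*2 + (i % 2)`[8,4]→0
lane 8→8/4=2, 8 mod 4=0
i=4  r:2+0→2  c:2·0+0+8→8
col: 0 vs 8

buggy=0 correct=8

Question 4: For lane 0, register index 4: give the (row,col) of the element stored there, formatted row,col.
0,8

L=0=>grp=0>>2=0, tig=0&3=0
[4]=>row 0+0=0  col 0·2+0+8=8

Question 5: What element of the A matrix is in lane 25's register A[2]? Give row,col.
14,2

25: gid=6,tid=1
[2] (6+8,1*2+0+0) = (14,2)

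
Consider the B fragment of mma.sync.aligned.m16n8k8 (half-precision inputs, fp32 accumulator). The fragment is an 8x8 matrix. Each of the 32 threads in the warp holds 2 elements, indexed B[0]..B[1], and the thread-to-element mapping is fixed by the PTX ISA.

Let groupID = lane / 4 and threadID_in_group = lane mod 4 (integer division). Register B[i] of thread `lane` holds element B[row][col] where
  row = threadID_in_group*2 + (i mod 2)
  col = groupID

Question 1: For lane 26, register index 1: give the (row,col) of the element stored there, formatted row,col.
L=26⇒gr=26>>2=6, th=26&3=2
[1]⇒row 2·2+1=5  col gr=6

5,6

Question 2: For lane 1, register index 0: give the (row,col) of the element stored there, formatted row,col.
1: gr=0,th=1
[0] (1*2+0,0) = (2,0)

2,0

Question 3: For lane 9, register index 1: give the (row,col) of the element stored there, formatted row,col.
3,2

9: G=2,T=1
[1] (1*2+1,2) = (3,2)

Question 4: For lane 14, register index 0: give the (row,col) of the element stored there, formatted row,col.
L=14=>grp=14>>2=3, tig=14&3=2
[0]=>row 2·2+0=4  col grp=3

4,3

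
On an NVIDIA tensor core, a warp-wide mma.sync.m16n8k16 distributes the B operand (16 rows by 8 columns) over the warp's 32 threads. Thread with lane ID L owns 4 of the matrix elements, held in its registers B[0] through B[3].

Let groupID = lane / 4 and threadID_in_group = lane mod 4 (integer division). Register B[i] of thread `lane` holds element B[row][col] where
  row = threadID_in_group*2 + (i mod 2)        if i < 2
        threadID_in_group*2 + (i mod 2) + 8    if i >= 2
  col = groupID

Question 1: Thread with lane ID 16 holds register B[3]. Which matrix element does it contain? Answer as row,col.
lane 16: g=4 (16/4), t=0 (16%4)
i=3: r=0*2+1+8=9, c=g=4

9,4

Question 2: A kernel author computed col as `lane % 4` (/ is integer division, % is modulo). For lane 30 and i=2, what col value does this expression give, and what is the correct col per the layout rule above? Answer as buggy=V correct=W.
`lane % 4`[30,2]->2
lane 30->30/4=7, 30 mod 4=2
i=2  r:2·2+0+8->12  c:7
col: 2 vs 7

buggy=2 correct=7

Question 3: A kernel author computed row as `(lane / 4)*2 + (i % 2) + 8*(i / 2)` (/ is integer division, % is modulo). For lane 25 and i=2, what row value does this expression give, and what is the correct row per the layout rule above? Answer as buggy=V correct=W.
`(lane / 4)*2 + (i % 2) + 8*(i / 2)`[25,2]=>20
lane 25: grp=6 (25/4), tig=1 (25%4)
i=2: r=1*2+0+8=10, c=grp=6
row: 20 vs 10

buggy=20 correct=10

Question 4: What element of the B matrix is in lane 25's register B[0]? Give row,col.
2,6

25: g=6,t=1
[0] (1*2+0+0,6) = (2,6)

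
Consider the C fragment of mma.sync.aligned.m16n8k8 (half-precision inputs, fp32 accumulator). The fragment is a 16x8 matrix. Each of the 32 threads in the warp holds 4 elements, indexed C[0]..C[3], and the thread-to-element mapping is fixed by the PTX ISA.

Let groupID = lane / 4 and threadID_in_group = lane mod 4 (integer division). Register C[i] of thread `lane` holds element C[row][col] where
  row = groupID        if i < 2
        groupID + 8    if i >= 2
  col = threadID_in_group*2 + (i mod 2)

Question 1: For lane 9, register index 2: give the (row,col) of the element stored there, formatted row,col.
10,2

L=9⇒gr=9>>2=2, th=9&3=1
[2]⇒row 2+8=10  col 1·2+0=2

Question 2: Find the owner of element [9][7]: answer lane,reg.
r:9=>grp=1,rB=1  c:7=>tig=3,lo=1
L=1*4+3=7  i=1*2+1=3

7,3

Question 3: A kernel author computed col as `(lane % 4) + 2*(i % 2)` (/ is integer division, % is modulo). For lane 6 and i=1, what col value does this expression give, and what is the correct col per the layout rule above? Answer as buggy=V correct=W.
`(lane % 4) + 2*(i % 2)`[6,1]=>4
lane 6=>6/4=1, 6 mod 4=2
i=1  r:1+0=>1  c:2·2+1=>5
col: 4 vs 5

buggy=4 correct=5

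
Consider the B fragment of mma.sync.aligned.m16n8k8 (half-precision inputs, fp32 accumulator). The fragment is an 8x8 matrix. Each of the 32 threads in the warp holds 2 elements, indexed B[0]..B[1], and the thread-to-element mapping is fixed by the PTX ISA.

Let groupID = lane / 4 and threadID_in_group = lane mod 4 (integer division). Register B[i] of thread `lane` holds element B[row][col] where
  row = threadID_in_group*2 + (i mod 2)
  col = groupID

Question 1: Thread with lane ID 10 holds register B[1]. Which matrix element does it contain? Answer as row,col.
5,2

lane 10: g=2 (10/4), t=2 (10%4)
i=1: r=2*2+1=5, c=g=2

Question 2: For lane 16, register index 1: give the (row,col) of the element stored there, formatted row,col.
1,4

16: grp=4,tig=0
[1] (0*2+1,4) = (1,4)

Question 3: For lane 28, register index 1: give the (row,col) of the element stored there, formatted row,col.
lane 28: gid=7 (28/4), tid=0 (28%4)
i=1: r=0*2+1=1, c=gid=7

1,7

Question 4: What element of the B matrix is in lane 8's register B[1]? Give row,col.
lane 8: gr=2 (8/4), th=0 (8%4)
i=1: r=0*2+1=1, c=gr=2

1,2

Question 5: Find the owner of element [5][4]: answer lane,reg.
c: 4->gid=4  r: 5->tid=2,i&1=1
L=4*4+2=18  i=1=1

18,1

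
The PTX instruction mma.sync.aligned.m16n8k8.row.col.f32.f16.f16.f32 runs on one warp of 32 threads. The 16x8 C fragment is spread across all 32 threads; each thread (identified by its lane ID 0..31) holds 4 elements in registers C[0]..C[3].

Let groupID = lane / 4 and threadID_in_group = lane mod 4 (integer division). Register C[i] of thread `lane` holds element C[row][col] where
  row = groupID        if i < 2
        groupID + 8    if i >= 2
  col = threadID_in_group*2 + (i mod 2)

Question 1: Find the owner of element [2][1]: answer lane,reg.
r=2->g=2,rb=0  c=1->t=0,b0=1
L=2*4+0=8  i=0*2+1=1

8,1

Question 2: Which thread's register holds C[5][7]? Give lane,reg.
r: 5->gid=5,r8=0  c: 7->tid=3,i&1=1
L=5*4+3=23  i=0*2+1=1

23,1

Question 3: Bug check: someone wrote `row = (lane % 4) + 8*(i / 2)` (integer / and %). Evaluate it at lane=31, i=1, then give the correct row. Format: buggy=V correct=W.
`(lane % 4) + 8*(i / 2)`[31,1]->3
lane 31->31/4=7, 31 mod 4=3
i=1  r:7+0->7  c:2·3+1->7
row: 3 vs 7

buggy=3 correct=7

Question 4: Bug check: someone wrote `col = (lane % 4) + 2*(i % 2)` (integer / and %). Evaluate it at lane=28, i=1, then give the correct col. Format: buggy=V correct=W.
buggy=2 correct=1

`(lane % 4) + 2*(i % 2)`[28,1]=>2
lane 28: grp=7 (28/4), tig=0 (28%4)
i=1: r=7+0=7, c=0*2+1=1
col: 2 vs 1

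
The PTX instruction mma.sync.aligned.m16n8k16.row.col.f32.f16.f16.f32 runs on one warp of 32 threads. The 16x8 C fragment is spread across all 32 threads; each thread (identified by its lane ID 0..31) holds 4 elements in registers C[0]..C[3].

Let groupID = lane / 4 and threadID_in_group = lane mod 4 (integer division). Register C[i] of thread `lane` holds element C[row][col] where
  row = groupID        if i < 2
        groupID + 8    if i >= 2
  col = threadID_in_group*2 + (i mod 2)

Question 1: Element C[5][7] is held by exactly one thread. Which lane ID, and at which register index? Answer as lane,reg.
23,1

r: 5->gid=5,r8=0  c: 7->tid=3,i&1=1
L=5*4+3=23  i=0*2+1=1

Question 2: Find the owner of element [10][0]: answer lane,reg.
r:10=>grp=2,rB=1  c:0=>tig=0,lo=0
L=2*4+0=8  i=1*2+0=2

8,2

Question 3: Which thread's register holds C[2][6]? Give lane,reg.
r=2⇒gr=2,Rb=0  c=6⇒th=3,odd=0
L=2*4+3=11  i=0*2+0=0

11,0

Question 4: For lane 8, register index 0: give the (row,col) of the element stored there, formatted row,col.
8: gid=2,tid=0
[0] (2+0,0*2+0) = (2,0)

2,0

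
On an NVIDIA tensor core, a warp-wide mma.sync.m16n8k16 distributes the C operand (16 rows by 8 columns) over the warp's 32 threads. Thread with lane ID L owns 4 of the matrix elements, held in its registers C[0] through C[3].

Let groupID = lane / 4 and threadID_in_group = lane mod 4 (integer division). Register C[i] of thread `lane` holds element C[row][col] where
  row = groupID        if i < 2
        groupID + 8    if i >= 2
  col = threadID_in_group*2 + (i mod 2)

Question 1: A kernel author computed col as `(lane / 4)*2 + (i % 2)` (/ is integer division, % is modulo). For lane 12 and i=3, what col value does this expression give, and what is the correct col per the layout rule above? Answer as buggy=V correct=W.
buggy=7 correct=1

`(lane / 4)*2 + (i % 2)`[12,3]→7
12: G=3,T=0
[3] (3+8,0*2+1) = (11,1)
col: 7 vs 1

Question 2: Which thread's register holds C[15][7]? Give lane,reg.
r=15→G=7,rhi=1  c=7→T=3,p=1
L=7*4+3=31  i=1*2+1=3

31,3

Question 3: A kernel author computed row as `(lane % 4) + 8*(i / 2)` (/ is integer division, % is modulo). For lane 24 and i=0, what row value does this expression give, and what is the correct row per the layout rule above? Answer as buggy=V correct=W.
`(lane % 4) + 8*(i / 2)`[24,0]⇒0
L=24⇒gr=24>>2=6, th=24&3=0
[0]⇒row 6+0=6  col 0·2+0=0
row: 0 vs 6

buggy=0 correct=6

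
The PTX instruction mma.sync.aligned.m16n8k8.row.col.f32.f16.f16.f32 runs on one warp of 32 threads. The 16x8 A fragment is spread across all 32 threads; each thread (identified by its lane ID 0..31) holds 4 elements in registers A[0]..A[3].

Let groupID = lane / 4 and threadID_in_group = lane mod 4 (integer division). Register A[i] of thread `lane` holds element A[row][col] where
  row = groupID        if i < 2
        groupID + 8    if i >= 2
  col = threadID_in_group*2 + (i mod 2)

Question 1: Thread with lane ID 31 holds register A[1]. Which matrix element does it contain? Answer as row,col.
7,7

lane 31⇒31/4=7, 31 mod 4=3
i=1  r:7+0⇒7  c:2·3+1⇒7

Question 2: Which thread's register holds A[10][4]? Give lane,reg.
10,2

r=10→G=2,rhi=1  c=4→T=2,p=0
L=2*4+2=10  i=1*2+0=2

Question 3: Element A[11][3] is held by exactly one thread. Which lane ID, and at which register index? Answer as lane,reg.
r=11→G=3,rhi=1  c=3→T=1,p=1
L=3*4+1=13  i=1*2+1=3

13,3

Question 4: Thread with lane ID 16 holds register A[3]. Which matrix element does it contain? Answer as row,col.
12,1

lane 16: gid=4 (16/4), tid=0 (16%4)
i=3: r=4+8=12, c=0*2+1=1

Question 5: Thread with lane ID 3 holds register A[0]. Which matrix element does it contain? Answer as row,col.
0,6

3: g=0,t=3
[0] (0+0,3*2+0) = (0,6)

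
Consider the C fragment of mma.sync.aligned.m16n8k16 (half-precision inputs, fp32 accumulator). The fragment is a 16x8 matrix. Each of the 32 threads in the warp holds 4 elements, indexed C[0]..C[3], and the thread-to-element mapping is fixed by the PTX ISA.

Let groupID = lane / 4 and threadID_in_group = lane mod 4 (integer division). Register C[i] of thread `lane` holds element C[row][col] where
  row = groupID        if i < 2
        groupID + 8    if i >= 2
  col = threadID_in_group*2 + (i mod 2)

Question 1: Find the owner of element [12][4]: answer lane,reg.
r=12->g=4,rb=1  c=4->t=2,b0=0
L=4*4+2=18  i=1*2+0=2

18,2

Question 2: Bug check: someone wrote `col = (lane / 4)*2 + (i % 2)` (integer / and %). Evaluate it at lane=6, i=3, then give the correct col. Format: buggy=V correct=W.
buggy=3 correct=5

`(lane / 4)*2 + (i % 2)`[6,3]->3
lane 6: g=1 (6/4), t=2 (6%4)
i=3: r=1+8=9, c=2*2+1=5
col: 3 vs 5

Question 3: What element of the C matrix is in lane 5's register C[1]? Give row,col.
5: grp=1,tig=1
[1] (1+0,1*2+1) = (1,3)

1,3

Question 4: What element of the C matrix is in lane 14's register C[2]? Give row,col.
lane 14=>14/4=3, 14 mod 4=2
i=2  r:3+8=>11  c:2·2+0=>4

11,4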